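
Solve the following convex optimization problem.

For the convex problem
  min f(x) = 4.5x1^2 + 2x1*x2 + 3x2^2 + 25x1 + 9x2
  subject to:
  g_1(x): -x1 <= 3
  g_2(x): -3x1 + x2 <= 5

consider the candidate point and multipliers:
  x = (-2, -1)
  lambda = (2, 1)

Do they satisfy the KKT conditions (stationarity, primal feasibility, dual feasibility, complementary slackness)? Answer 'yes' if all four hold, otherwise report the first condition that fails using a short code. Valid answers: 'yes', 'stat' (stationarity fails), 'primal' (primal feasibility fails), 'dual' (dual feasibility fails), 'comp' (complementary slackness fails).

Gradient of f: grad f(x) = Q x + c = (5, -1)
Constraint values g_i(x) = a_i^T x - b_i:
  g_1((-2, -1)) = -1
  g_2((-2, -1)) = 0
Stationarity residual: grad f(x) + sum_i lambda_i a_i = (0, 0)
  -> stationarity OK
Primal feasibility (all g_i <= 0): OK
Dual feasibility (all lambda_i >= 0): OK
Complementary slackness (lambda_i * g_i(x) = 0 for all i): FAILS

Verdict: the first failing condition is complementary_slackness -> comp.

comp


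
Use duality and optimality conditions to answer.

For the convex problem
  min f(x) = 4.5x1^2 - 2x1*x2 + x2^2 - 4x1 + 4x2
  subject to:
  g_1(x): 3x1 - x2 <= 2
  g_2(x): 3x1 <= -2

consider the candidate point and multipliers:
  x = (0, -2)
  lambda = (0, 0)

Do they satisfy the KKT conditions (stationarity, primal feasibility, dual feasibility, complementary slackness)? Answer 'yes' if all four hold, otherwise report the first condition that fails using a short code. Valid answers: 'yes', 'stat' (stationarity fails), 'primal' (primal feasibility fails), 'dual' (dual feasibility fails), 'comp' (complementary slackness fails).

Gradient of f: grad f(x) = Q x + c = (0, 0)
Constraint values g_i(x) = a_i^T x - b_i:
  g_1((0, -2)) = 0
  g_2((0, -2)) = 2
Stationarity residual: grad f(x) + sum_i lambda_i a_i = (0, 0)
  -> stationarity OK
Primal feasibility (all g_i <= 0): FAILS
Dual feasibility (all lambda_i >= 0): OK
Complementary slackness (lambda_i * g_i(x) = 0 for all i): OK

Verdict: the first failing condition is primal_feasibility -> primal.

primal


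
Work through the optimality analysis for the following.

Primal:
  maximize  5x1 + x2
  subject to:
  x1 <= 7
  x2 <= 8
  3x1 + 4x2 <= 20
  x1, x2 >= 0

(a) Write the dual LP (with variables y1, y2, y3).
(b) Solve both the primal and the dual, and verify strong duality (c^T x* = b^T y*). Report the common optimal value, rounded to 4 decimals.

The standard primal-dual pair for 'max c^T x s.t. A x <= b, x >= 0' is:
  Dual:  min b^T y  s.t.  A^T y >= c,  y >= 0.

So the dual LP is:
  minimize  7y1 + 8y2 + 20y3
  subject to:
    y1 + 3y3 >= 5
    y2 + 4y3 >= 1
    y1, y2, y3 >= 0

Solving the primal: x* = (6.6667, 0).
  primal value c^T x* = 33.3333.
Solving the dual: y* = (0, 0, 1.6667).
  dual value b^T y* = 33.3333.
Strong duality: c^T x* = b^T y*. Confirmed.

33.3333


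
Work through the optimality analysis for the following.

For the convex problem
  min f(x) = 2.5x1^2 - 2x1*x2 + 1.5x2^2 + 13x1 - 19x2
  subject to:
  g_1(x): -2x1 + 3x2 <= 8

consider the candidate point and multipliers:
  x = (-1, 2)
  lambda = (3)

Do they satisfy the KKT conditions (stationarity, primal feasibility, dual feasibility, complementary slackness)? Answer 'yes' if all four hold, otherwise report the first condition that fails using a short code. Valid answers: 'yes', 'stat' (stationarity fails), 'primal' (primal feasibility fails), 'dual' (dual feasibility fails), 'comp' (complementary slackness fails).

Gradient of f: grad f(x) = Q x + c = (4, -11)
Constraint values g_i(x) = a_i^T x - b_i:
  g_1((-1, 2)) = 0
Stationarity residual: grad f(x) + sum_i lambda_i a_i = (-2, -2)
  -> stationarity FAILS
Primal feasibility (all g_i <= 0): OK
Dual feasibility (all lambda_i >= 0): OK
Complementary slackness (lambda_i * g_i(x) = 0 for all i): OK

Verdict: the first failing condition is stationarity -> stat.

stat


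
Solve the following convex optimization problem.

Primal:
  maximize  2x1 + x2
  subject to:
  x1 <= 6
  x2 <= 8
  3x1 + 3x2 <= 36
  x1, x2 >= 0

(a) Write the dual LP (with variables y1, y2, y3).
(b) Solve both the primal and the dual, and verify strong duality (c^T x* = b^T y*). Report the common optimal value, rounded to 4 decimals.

The standard primal-dual pair for 'max c^T x s.t. A x <= b, x >= 0' is:
  Dual:  min b^T y  s.t.  A^T y >= c,  y >= 0.

So the dual LP is:
  minimize  6y1 + 8y2 + 36y3
  subject to:
    y1 + 3y3 >= 2
    y2 + 3y3 >= 1
    y1, y2, y3 >= 0

Solving the primal: x* = (6, 6).
  primal value c^T x* = 18.
Solving the dual: y* = (1, 0, 0.3333).
  dual value b^T y* = 18.
Strong duality: c^T x* = b^T y*. Confirmed.

18


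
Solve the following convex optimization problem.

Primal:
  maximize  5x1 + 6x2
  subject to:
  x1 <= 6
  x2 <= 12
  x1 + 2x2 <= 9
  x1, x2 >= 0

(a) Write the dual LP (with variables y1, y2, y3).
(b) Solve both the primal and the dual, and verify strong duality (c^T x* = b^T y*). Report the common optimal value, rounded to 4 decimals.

The standard primal-dual pair for 'max c^T x s.t. A x <= b, x >= 0' is:
  Dual:  min b^T y  s.t.  A^T y >= c,  y >= 0.

So the dual LP is:
  minimize  6y1 + 12y2 + 9y3
  subject to:
    y1 + y3 >= 5
    y2 + 2y3 >= 6
    y1, y2, y3 >= 0

Solving the primal: x* = (6, 1.5).
  primal value c^T x* = 39.
Solving the dual: y* = (2, 0, 3).
  dual value b^T y* = 39.
Strong duality: c^T x* = b^T y*. Confirmed.

39


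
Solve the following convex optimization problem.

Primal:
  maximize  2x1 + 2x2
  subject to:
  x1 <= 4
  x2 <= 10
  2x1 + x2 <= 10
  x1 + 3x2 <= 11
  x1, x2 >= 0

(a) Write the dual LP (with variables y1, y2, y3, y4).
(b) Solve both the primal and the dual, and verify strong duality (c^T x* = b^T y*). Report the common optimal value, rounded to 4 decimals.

The standard primal-dual pair for 'max c^T x s.t. A x <= b, x >= 0' is:
  Dual:  min b^T y  s.t.  A^T y >= c,  y >= 0.

So the dual LP is:
  minimize  4y1 + 10y2 + 10y3 + 11y4
  subject to:
    y1 + 2y3 + y4 >= 2
    y2 + y3 + 3y4 >= 2
    y1, y2, y3, y4 >= 0

Solving the primal: x* = (3.8, 2.4).
  primal value c^T x* = 12.4.
Solving the dual: y* = (0, 0, 0.8, 0.4).
  dual value b^T y* = 12.4.
Strong duality: c^T x* = b^T y*. Confirmed.

12.4


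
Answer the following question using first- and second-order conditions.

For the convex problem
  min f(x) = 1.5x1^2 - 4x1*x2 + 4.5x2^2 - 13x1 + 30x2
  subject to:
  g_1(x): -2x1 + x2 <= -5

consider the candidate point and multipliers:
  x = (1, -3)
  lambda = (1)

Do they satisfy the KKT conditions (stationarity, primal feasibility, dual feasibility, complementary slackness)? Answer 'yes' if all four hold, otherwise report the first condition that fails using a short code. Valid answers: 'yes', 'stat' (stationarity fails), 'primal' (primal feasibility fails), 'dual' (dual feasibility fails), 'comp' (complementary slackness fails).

Gradient of f: grad f(x) = Q x + c = (2, -1)
Constraint values g_i(x) = a_i^T x - b_i:
  g_1((1, -3)) = 0
Stationarity residual: grad f(x) + sum_i lambda_i a_i = (0, 0)
  -> stationarity OK
Primal feasibility (all g_i <= 0): OK
Dual feasibility (all lambda_i >= 0): OK
Complementary slackness (lambda_i * g_i(x) = 0 for all i): OK

Verdict: yes, KKT holds.

yes


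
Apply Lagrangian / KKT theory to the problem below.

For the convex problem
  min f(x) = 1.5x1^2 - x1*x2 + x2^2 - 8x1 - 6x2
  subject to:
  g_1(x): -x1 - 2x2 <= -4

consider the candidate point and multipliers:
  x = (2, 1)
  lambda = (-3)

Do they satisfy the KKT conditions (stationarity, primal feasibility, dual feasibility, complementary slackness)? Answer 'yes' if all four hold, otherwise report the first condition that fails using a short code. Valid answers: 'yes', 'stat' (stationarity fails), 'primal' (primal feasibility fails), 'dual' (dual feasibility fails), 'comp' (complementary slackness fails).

Gradient of f: grad f(x) = Q x + c = (-3, -6)
Constraint values g_i(x) = a_i^T x - b_i:
  g_1((2, 1)) = 0
Stationarity residual: grad f(x) + sum_i lambda_i a_i = (0, 0)
  -> stationarity OK
Primal feasibility (all g_i <= 0): OK
Dual feasibility (all lambda_i >= 0): FAILS
Complementary slackness (lambda_i * g_i(x) = 0 for all i): OK

Verdict: the first failing condition is dual_feasibility -> dual.

dual


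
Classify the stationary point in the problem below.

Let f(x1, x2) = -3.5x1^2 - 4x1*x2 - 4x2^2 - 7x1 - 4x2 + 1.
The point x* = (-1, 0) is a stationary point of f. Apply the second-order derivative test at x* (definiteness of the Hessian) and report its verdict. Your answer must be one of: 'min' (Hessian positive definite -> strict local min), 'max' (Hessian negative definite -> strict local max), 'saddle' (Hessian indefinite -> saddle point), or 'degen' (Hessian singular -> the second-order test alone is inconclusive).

Compute the Hessian H = grad^2 f:
  H = [[-7, -4], [-4, -8]]
Verify stationarity: grad f(x*) = H x* + g = (0, 0).
Eigenvalues of H: -11.5311, -3.4689.
Both eigenvalues < 0, so H is negative definite -> x* is a strict local max.

max


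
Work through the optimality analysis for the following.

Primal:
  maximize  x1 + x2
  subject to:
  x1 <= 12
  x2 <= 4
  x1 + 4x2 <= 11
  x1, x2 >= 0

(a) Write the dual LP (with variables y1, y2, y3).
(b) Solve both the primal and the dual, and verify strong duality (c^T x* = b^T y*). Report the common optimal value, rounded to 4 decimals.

The standard primal-dual pair for 'max c^T x s.t. A x <= b, x >= 0' is:
  Dual:  min b^T y  s.t.  A^T y >= c,  y >= 0.

So the dual LP is:
  minimize  12y1 + 4y2 + 11y3
  subject to:
    y1 + y3 >= 1
    y2 + 4y3 >= 1
    y1, y2, y3 >= 0

Solving the primal: x* = (11, 0).
  primal value c^T x* = 11.
Solving the dual: y* = (0, 0, 1).
  dual value b^T y* = 11.
Strong duality: c^T x* = b^T y*. Confirmed.

11


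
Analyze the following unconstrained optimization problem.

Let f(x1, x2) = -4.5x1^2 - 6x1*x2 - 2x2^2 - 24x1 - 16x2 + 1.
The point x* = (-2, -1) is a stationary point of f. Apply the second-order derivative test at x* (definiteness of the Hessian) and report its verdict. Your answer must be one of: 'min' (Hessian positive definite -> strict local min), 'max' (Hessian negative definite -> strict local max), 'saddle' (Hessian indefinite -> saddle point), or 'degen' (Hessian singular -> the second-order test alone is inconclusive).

Compute the Hessian H = grad^2 f:
  H = [[-9, -6], [-6, -4]]
Verify stationarity: grad f(x*) = H x* + g = (0, 0).
Eigenvalues of H: -13, 0.
H has a zero eigenvalue (singular; negative semidefinite but not definite), so H is neither positive definite, negative definite, nor indefinite. The second-order test alone is inconclusive -> degen.
(Indeed, f is constant along the null direction of H through x*, so x* is not a strict local extremum.)

degen


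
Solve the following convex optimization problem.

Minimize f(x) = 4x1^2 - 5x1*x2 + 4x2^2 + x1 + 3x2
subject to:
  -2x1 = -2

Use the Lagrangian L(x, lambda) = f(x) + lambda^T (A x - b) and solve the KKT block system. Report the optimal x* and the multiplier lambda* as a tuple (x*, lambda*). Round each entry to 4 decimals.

Form the Lagrangian:
  L(x, lambda) = (1/2) x^T Q x + c^T x + lambda^T (A x - b)
Stationarity (grad_x L = 0): Q x + c + A^T lambda = 0.
Primal feasibility: A x = b.

This gives the KKT block system:
  [ Q   A^T ] [ x     ]   [-c ]
  [ A    0  ] [ lambda ] = [ b ]

Solving the linear system:
  x*      = (1, 0.25)
  lambda* = (3.875)
  f(x*)   = 4.75

x* = (1, 0.25), lambda* = (3.875)


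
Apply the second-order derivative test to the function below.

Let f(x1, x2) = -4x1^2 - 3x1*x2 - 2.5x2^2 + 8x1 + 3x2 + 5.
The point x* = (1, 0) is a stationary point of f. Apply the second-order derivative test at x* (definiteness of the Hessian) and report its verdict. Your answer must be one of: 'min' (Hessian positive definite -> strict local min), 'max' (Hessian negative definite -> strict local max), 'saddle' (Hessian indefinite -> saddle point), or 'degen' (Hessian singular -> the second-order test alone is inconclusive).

Compute the Hessian H = grad^2 f:
  H = [[-8, -3], [-3, -5]]
Verify stationarity: grad f(x*) = H x* + g = (0, 0).
Eigenvalues of H: -9.8541, -3.1459.
Both eigenvalues < 0, so H is negative definite -> x* is a strict local max.

max


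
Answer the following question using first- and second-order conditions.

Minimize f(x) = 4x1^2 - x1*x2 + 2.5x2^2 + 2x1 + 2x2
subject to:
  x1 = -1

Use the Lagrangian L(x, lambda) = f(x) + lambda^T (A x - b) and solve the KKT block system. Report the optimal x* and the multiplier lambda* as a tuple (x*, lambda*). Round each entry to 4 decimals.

Form the Lagrangian:
  L(x, lambda) = (1/2) x^T Q x + c^T x + lambda^T (A x - b)
Stationarity (grad_x L = 0): Q x + c + A^T lambda = 0.
Primal feasibility: A x = b.

This gives the KKT block system:
  [ Q   A^T ] [ x     ]   [-c ]
  [ A    0  ] [ lambda ] = [ b ]

Solving the linear system:
  x*      = (-1, -0.6)
  lambda* = (5.4)
  f(x*)   = 1.1

x* = (-1, -0.6), lambda* = (5.4)


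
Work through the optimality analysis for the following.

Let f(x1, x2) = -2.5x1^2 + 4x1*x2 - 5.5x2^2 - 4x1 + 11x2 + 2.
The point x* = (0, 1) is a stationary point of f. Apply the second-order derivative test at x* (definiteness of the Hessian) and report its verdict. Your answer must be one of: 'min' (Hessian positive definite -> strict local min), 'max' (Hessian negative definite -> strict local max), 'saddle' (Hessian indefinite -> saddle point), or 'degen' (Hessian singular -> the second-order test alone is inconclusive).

Compute the Hessian H = grad^2 f:
  H = [[-5, 4], [4, -11]]
Verify stationarity: grad f(x*) = H x* + g = (0, 0).
Eigenvalues of H: -13, -3.
Both eigenvalues < 0, so H is negative definite -> x* is a strict local max.

max


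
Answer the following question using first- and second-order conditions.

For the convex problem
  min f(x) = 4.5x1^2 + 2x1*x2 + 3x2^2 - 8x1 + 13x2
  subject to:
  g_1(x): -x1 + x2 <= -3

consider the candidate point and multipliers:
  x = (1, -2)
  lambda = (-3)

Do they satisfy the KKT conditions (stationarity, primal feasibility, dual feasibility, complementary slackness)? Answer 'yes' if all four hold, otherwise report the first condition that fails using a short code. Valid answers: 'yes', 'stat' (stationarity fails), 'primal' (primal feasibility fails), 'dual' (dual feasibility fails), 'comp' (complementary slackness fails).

Gradient of f: grad f(x) = Q x + c = (-3, 3)
Constraint values g_i(x) = a_i^T x - b_i:
  g_1((1, -2)) = 0
Stationarity residual: grad f(x) + sum_i lambda_i a_i = (0, 0)
  -> stationarity OK
Primal feasibility (all g_i <= 0): OK
Dual feasibility (all lambda_i >= 0): FAILS
Complementary slackness (lambda_i * g_i(x) = 0 for all i): OK

Verdict: the first failing condition is dual_feasibility -> dual.

dual


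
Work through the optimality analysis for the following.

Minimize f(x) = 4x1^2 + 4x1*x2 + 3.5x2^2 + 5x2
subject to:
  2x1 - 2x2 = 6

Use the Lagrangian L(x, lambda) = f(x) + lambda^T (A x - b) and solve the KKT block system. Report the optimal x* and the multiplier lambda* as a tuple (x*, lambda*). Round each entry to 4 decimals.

Form the Lagrangian:
  L(x, lambda) = (1/2) x^T Q x + c^T x + lambda^T (A x - b)
Stationarity (grad_x L = 0): Q x + c + A^T lambda = 0.
Primal feasibility: A x = b.

This gives the KKT block system:
  [ Q   A^T ] [ x     ]   [-c ]
  [ A    0  ] [ lambda ] = [ b ]

Solving the linear system:
  x*      = (1.2174, -1.7826)
  lambda* = (-1.3043)
  f(x*)   = -0.5435

x* = (1.2174, -1.7826), lambda* = (-1.3043)


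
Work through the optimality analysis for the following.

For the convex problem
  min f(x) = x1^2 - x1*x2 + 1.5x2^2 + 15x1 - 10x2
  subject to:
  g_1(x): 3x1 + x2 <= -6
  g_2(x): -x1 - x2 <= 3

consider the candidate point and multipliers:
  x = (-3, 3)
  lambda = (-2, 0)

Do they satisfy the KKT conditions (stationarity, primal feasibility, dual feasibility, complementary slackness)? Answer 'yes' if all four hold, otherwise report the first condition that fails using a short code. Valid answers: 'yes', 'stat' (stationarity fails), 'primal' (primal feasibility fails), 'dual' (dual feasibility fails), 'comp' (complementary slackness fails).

Gradient of f: grad f(x) = Q x + c = (6, 2)
Constraint values g_i(x) = a_i^T x - b_i:
  g_1((-3, 3)) = 0
  g_2((-3, 3)) = -3
Stationarity residual: grad f(x) + sum_i lambda_i a_i = (0, 0)
  -> stationarity OK
Primal feasibility (all g_i <= 0): OK
Dual feasibility (all lambda_i >= 0): FAILS
Complementary slackness (lambda_i * g_i(x) = 0 for all i): OK

Verdict: the first failing condition is dual_feasibility -> dual.

dual


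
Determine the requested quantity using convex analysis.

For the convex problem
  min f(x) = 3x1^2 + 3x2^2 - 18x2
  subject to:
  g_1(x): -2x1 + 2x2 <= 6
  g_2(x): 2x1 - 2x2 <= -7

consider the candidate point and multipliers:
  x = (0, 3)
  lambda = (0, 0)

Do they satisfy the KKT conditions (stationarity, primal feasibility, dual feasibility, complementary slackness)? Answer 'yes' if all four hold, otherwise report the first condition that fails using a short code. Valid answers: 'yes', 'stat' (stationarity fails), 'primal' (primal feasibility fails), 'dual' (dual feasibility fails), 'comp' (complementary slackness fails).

Gradient of f: grad f(x) = Q x + c = (0, 0)
Constraint values g_i(x) = a_i^T x - b_i:
  g_1((0, 3)) = 0
  g_2((0, 3)) = 1
Stationarity residual: grad f(x) + sum_i lambda_i a_i = (0, 0)
  -> stationarity OK
Primal feasibility (all g_i <= 0): FAILS
Dual feasibility (all lambda_i >= 0): OK
Complementary slackness (lambda_i * g_i(x) = 0 for all i): OK

Verdict: the first failing condition is primal_feasibility -> primal.

primal


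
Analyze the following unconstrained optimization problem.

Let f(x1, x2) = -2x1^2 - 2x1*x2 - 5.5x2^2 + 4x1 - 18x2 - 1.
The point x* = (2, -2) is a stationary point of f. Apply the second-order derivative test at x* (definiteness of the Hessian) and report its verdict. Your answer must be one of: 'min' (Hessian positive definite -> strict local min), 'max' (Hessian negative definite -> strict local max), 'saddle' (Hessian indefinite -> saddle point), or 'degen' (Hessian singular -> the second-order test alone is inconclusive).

Compute the Hessian H = grad^2 f:
  H = [[-4, -2], [-2, -11]]
Verify stationarity: grad f(x*) = H x* + g = (0, 0).
Eigenvalues of H: -11.5311, -3.4689.
Both eigenvalues < 0, so H is negative definite -> x* is a strict local max.

max


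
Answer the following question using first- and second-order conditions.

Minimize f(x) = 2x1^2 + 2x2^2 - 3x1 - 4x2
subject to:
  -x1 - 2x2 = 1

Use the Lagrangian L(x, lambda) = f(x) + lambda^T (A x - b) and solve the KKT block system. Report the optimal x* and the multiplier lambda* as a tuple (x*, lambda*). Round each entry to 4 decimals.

Form the Lagrangian:
  L(x, lambda) = (1/2) x^T Q x + c^T x + lambda^T (A x - b)
Stationarity (grad_x L = 0): Q x + c + A^T lambda = 0.
Primal feasibility: A x = b.

This gives the KKT block system:
  [ Q   A^T ] [ x     ]   [-c ]
  [ A    0  ] [ lambda ] = [ b ]

Solving the linear system:
  x*      = (0, -0.5)
  lambda* = (-3)
  f(x*)   = 2.5

x* = (0, -0.5), lambda* = (-3)


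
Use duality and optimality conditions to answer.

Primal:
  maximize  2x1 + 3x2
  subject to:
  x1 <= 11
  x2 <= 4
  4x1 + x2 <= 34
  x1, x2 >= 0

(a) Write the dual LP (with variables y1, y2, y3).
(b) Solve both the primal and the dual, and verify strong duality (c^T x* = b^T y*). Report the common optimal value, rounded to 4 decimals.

The standard primal-dual pair for 'max c^T x s.t. A x <= b, x >= 0' is:
  Dual:  min b^T y  s.t.  A^T y >= c,  y >= 0.

So the dual LP is:
  minimize  11y1 + 4y2 + 34y3
  subject to:
    y1 + 4y3 >= 2
    y2 + y3 >= 3
    y1, y2, y3 >= 0

Solving the primal: x* = (7.5, 4).
  primal value c^T x* = 27.
Solving the dual: y* = (0, 2.5, 0.5).
  dual value b^T y* = 27.
Strong duality: c^T x* = b^T y*. Confirmed.

27


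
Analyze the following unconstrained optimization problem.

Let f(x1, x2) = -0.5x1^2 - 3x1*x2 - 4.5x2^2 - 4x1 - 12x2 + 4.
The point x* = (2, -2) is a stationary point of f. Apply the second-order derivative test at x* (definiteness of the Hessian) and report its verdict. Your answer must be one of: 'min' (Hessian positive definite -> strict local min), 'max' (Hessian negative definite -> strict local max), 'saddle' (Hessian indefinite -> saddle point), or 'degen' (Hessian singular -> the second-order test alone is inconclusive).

Compute the Hessian H = grad^2 f:
  H = [[-1, -3], [-3, -9]]
Verify stationarity: grad f(x*) = H x* + g = (0, 0).
Eigenvalues of H: -10, 0.
H has a zero eigenvalue (singular; negative semidefinite but not definite), so H is neither positive definite, negative definite, nor indefinite. The second-order test alone is inconclusive -> degen.
(Indeed, f is constant along the null direction of H through x*, so x* is not a strict local extremum.)

degen


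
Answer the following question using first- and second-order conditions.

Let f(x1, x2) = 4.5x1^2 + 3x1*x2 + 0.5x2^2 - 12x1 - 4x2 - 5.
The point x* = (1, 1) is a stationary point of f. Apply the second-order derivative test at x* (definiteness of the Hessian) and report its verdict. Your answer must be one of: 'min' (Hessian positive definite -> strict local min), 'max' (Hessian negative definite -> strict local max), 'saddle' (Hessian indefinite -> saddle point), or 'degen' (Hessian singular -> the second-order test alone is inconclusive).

Compute the Hessian H = grad^2 f:
  H = [[9, 3], [3, 1]]
Verify stationarity: grad f(x*) = H x* + g = (0, 0).
Eigenvalues of H: 0, 10.
H has a zero eigenvalue (singular; positive semidefinite but not definite), so H is neither positive definite, negative definite, nor indefinite. The second-order test alone is inconclusive -> degen.
(Indeed, f is constant along the null direction of H through x*, so x* is not a strict local extremum.)

degen


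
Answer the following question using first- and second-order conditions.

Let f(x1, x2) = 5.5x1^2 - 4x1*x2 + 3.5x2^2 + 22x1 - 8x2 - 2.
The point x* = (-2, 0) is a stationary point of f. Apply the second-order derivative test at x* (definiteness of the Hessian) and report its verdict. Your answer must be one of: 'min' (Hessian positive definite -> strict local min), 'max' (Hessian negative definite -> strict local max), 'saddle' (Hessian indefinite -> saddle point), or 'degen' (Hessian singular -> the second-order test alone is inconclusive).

Compute the Hessian H = grad^2 f:
  H = [[11, -4], [-4, 7]]
Verify stationarity: grad f(x*) = H x* + g = (0, 0).
Eigenvalues of H: 4.5279, 13.4721.
Both eigenvalues > 0, so H is positive definite -> x* is a strict local min.

min


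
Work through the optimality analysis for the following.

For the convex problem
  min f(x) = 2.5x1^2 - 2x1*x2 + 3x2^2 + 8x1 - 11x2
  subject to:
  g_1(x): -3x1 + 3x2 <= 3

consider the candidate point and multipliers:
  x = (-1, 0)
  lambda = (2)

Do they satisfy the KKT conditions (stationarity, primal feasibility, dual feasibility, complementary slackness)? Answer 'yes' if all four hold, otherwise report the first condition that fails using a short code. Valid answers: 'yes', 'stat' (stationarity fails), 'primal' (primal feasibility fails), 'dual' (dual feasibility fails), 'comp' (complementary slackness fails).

Gradient of f: grad f(x) = Q x + c = (3, -9)
Constraint values g_i(x) = a_i^T x - b_i:
  g_1((-1, 0)) = 0
Stationarity residual: grad f(x) + sum_i lambda_i a_i = (-3, -3)
  -> stationarity FAILS
Primal feasibility (all g_i <= 0): OK
Dual feasibility (all lambda_i >= 0): OK
Complementary slackness (lambda_i * g_i(x) = 0 for all i): OK

Verdict: the first failing condition is stationarity -> stat.

stat


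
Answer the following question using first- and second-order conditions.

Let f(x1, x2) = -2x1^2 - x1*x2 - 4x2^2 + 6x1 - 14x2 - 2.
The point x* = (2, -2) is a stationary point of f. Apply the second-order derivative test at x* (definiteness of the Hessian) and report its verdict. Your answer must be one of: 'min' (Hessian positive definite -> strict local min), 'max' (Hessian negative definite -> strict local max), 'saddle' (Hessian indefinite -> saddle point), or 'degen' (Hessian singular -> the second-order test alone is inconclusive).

Compute the Hessian H = grad^2 f:
  H = [[-4, -1], [-1, -8]]
Verify stationarity: grad f(x*) = H x* + g = (0, 0).
Eigenvalues of H: -8.2361, -3.7639.
Both eigenvalues < 0, so H is negative definite -> x* is a strict local max.

max


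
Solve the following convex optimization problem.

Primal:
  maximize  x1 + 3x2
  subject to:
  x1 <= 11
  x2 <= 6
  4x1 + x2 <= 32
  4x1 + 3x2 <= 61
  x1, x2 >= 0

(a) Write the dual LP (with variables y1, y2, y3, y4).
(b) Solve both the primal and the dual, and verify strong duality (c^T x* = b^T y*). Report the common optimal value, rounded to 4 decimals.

The standard primal-dual pair for 'max c^T x s.t. A x <= b, x >= 0' is:
  Dual:  min b^T y  s.t.  A^T y >= c,  y >= 0.

So the dual LP is:
  minimize  11y1 + 6y2 + 32y3 + 61y4
  subject to:
    y1 + 4y3 + 4y4 >= 1
    y2 + y3 + 3y4 >= 3
    y1, y2, y3, y4 >= 0

Solving the primal: x* = (6.5, 6).
  primal value c^T x* = 24.5.
Solving the dual: y* = (0, 2.75, 0.25, 0).
  dual value b^T y* = 24.5.
Strong duality: c^T x* = b^T y*. Confirmed.

24.5


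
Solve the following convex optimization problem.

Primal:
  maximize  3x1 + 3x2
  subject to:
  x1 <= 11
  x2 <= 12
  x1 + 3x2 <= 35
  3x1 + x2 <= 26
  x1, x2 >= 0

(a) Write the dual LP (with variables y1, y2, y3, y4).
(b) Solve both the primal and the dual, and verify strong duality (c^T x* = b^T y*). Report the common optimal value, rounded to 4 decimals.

The standard primal-dual pair for 'max c^T x s.t. A x <= b, x >= 0' is:
  Dual:  min b^T y  s.t.  A^T y >= c,  y >= 0.

So the dual LP is:
  minimize  11y1 + 12y2 + 35y3 + 26y4
  subject to:
    y1 + y3 + 3y4 >= 3
    y2 + 3y3 + y4 >= 3
    y1, y2, y3, y4 >= 0

Solving the primal: x* = (5.375, 9.875).
  primal value c^T x* = 45.75.
Solving the dual: y* = (0, 0, 0.75, 0.75).
  dual value b^T y* = 45.75.
Strong duality: c^T x* = b^T y*. Confirmed.

45.75


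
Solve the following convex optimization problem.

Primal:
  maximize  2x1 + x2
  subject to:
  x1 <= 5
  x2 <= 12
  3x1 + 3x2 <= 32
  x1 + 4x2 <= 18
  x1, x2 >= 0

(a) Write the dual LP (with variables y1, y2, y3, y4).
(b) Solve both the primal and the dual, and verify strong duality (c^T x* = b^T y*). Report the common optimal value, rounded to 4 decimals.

The standard primal-dual pair for 'max c^T x s.t. A x <= b, x >= 0' is:
  Dual:  min b^T y  s.t.  A^T y >= c,  y >= 0.

So the dual LP is:
  minimize  5y1 + 12y2 + 32y3 + 18y4
  subject to:
    y1 + 3y3 + y4 >= 2
    y2 + 3y3 + 4y4 >= 1
    y1, y2, y3, y4 >= 0

Solving the primal: x* = (5, 3.25).
  primal value c^T x* = 13.25.
Solving the dual: y* = (1.75, 0, 0, 0.25).
  dual value b^T y* = 13.25.
Strong duality: c^T x* = b^T y*. Confirmed.

13.25


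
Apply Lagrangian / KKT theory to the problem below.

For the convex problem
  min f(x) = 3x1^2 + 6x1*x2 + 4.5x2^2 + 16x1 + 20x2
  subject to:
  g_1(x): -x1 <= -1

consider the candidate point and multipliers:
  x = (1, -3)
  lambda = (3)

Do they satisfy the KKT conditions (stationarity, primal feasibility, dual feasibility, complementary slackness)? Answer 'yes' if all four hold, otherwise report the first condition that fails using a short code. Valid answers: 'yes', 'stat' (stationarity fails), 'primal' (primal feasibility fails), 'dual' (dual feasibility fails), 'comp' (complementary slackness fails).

Gradient of f: grad f(x) = Q x + c = (4, -1)
Constraint values g_i(x) = a_i^T x - b_i:
  g_1((1, -3)) = 0
Stationarity residual: grad f(x) + sum_i lambda_i a_i = (1, -1)
  -> stationarity FAILS
Primal feasibility (all g_i <= 0): OK
Dual feasibility (all lambda_i >= 0): OK
Complementary slackness (lambda_i * g_i(x) = 0 for all i): OK

Verdict: the first failing condition is stationarity -> stat.

stat


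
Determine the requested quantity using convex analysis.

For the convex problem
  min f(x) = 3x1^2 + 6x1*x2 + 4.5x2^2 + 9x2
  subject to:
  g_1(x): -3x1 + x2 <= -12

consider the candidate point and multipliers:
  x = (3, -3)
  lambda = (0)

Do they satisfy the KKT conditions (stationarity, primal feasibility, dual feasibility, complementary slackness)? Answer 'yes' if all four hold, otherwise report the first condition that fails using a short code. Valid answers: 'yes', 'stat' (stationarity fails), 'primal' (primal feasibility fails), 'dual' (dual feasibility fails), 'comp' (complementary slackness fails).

Gradient of f: grad f(x) = Q x + c = (0, 0)
Constraint values g_i(x) = a_i^T x - b_i:
  g_1((3, -3)) = 0
Stationarity residual: grad f(x) + sum_i lambda_i a_i = (0, 0)
  -> stationarity OK
Primal feasibility (all g_i <= 0): OK
Dual feasibility (all lambda_i >= 0): OK
Complementary slackness (lambda_i * g_i(x) = 0 for all i): OK

Verdict: yes, KKT holds.

yes


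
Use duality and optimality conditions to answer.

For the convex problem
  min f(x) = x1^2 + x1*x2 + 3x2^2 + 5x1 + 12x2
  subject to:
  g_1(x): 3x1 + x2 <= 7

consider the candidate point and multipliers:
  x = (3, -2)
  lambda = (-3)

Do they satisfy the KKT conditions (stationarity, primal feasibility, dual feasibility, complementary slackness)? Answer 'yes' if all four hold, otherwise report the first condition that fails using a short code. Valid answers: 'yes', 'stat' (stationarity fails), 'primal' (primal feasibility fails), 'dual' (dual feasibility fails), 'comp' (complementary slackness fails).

Gradient of f: grad f(x) = Q x + c = (9, 3)
Constraint values g_i(x) = a_i^T x - b_i:
  g_1((3, -2)) = 0
Stationarity residual: grad f(x) + sum_i lambda_i a_i = (0, 0)
  -> stationarity OK
Primal feasibility (all g_i <= 0): OK
Dual feasibility (all lambda_i >= 0): FAILS
Complementary slackness (lambda_i * g_i(x) = 0 for all i): OK

Verdict: the first failing condition is dual_feasibility -> dual.

dual


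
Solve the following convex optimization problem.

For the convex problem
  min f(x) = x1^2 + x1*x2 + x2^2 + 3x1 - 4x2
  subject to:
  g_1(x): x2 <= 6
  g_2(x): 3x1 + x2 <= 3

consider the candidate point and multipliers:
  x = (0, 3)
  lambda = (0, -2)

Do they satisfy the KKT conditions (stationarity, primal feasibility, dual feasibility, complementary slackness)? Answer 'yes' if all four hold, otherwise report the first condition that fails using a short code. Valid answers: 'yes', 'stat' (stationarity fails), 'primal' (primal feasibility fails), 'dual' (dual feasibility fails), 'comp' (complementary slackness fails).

Gradient of f: grad f(x) = Q x + c = (6, 2)
Constraint values g_i(x) = a_i^T x - b_i:
  g_1((0, 3)) = -3
  g_2((0, 3)) = 0
Stationarity residual: grad f(x) + sum_i lambda_i a_i = (0, 0)
  -> stationarity OK
Primal feasibility (all g_i <= 0): OK
Dual feasibility (all lambda_i >= 0): FAILS
Complementary slackness (lambda_i * g_i(x) = 0 for all i): OK

Verdict: the first failing condition is dual_feasibility -> dual.

dual


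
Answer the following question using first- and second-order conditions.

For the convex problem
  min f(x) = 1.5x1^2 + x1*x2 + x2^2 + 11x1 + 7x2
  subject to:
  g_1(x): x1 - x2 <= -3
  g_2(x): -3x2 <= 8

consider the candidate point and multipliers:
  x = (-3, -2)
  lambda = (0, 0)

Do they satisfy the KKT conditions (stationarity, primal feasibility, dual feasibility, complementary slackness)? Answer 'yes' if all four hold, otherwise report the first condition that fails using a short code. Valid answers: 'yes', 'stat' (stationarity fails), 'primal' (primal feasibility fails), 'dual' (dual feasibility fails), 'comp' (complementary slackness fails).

Gradient of f: grad f(x) = Q x + c = (0, 0)
Constraint values g_i(x) = a_i^T x - b_i:
  g_1((-3, -2)) = 2
  g_2((-3, -2)) = -2
Stationarity residual: grad f(x) + sum_i lambda_i a_i = (0, 0)
  -> stationarity OK
Primal feasibility (all g_i <= 0): FAILS
Dual feasibility (all lambda_i >= 0): OK
Complementary slackness (lambda_i * g_i(x) = 0 for all i): OK

Verdict: the first failing condition is primal_feasibility -> primal.

primal


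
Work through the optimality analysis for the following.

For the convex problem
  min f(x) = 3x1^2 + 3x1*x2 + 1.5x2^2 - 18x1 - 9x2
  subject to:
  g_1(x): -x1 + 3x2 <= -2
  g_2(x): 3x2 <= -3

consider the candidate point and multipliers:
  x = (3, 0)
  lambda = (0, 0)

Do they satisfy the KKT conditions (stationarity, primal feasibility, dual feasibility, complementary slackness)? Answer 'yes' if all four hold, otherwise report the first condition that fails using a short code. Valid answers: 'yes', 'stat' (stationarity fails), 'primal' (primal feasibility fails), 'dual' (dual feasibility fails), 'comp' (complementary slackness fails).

Gradient of f: grad f(x) = Q x + c = (0, 0)
Constraint values g_i(x) = a_i^T x - b_i:
  g_1((3, 0)) = -1
  g_2((3, 0)) = 3
Stationarity residual: grad f(x) + sum_i lambda_i a_i = (0, 0)
  -> stationarity OK
Primal feasibility (all g_i <= 0): FAILS
Dual feasibility (all lambda_i >= 0): OK
Complementary slackness (lambda_i * g_i(x) = 0 for all i): OK

Verdict: the first failing condition is primal_feasibility -> primal.

primal


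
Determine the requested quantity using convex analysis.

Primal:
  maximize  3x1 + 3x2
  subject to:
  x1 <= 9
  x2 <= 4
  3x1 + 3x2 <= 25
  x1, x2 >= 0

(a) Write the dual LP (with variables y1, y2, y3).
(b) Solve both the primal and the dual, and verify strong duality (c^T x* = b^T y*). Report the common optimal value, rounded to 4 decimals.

The standard primal-dual pair for 'max c^T x s.t. A x <= b, x >= 0' is:
  Dual:  min b^T y  s.t.  A^T y >= c,  y >= 0.

So the dual LP is:
  minimize  9y1 + 4y2 + 25y3
  subject to:
    y1 + 3y3 >= 3
    y2 + 3y3 >= 3
    y1, y2, y3 >= 0

Solving the primal: x* = (8.3333, 0).
  primal value c^T x* = 25.
Solving the dual: y* = (0, 0, 1).
  dual value b^T y* = 25.
Strong duality: c^T x* = b^T y*. Confirmed.

25


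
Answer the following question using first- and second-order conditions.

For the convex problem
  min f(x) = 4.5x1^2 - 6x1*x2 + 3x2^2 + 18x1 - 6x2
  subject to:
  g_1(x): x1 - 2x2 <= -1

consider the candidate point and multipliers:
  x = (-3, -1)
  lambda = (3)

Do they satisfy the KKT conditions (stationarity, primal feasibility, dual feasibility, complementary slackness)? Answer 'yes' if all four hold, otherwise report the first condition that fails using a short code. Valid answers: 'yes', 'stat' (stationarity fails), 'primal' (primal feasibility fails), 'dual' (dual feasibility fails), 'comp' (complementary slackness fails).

Gradient of f: grad f(x) = Q x + c = (-3, 6)
Constraint values g_i(x) = a_i^T x - b_i:
  g_1((-3, -1)) = 0
Stationarity residual: grad f(x) + sum_i lambda_i a_i = (0, 0)
  -> stationarity OK
Primal feasibility (all g_i <= 0): OK
Dual feasibility (all lambda_i >= 0): OK
Complementary slackness (lambda_i * g_i(x) = 0 for all i): OK

Verdict: yes, KKT holds.

yes


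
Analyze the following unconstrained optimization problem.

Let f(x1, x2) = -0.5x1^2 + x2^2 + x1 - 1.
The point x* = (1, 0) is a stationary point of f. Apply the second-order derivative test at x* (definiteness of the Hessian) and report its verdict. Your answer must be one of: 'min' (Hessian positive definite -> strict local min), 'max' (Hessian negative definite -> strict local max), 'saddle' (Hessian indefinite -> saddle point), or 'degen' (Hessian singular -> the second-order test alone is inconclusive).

Compute the Hessian H = grad^2 f:
  H = [[-1, 0], [0, 2]]
Verify stationarity: grad f(x*) = H x* + g = (0, 0).
Eigenvalues of H: -1, 2.
Eigenvalues have mixed signs, so H is indefinite -> x* is a saddle point.

saddle


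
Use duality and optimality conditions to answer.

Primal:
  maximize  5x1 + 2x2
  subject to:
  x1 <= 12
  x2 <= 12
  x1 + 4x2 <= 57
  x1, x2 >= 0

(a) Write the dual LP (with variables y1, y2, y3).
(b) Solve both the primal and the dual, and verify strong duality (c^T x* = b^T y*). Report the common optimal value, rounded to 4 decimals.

The standard primal-dual pair for 'max c^T x s.t. A x <= b, x >= 0' is:
  Dual:  min b^T y  s.t.  A^T y >= c,  y >= 0.

So the dual LP is:
  minimize  12y1 + 12y2 + 57y3
  subject to:
    y1 + y3 >= 5
    y2 + 4y3 >= 2
    y1, y2, y3 >= 0

Solving the primal: x* = (12, 11.25).
  primal value c^T x* = 82.5.
Solving the dual: y* = (4.5, 0, 0.5).
  dual value b^T y* = 82.5.
Strong duality: c^T x* = b^T y*. Confirmed.

82.5


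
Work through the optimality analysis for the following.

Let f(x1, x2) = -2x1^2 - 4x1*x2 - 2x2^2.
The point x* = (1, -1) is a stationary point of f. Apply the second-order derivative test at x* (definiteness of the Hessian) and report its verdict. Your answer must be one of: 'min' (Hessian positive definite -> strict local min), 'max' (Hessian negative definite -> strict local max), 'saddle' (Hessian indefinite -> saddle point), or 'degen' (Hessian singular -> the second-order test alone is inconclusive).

Compute the Hessian H = grad^2 f:
  H = [[-4, -4], [-4, -4]]
Verify stationarity: grad f(x*) = H x* + g = (0, 0).
Eigenvalues of H: -8, 0.
H has a zero eigenvalue (singular; negative semidefinite but not definite), so H is neither positive definite, negative definite, nor indefinite. The second-order test alone is inconclusive -> degen.
(Indeed, f is constant along the null direction of H through x*, so x* is not a strict local extremum.)

degen


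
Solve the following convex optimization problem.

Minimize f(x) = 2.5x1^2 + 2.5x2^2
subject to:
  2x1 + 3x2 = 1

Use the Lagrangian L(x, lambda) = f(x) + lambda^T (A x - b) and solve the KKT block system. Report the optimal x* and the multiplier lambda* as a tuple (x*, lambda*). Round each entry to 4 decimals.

Form the Lagrangian:
  L(x, lambda) = (1/2) x^T Q x + c^T x + lambda^T (A x - b)
Stationarity (grad_x L = 0): Q x + c + A^T lambda = 0.
Primal feasibility: A x = b.

This gives the KKT block system:
  [ Q   A^T ] [ x     ]   [-c ]
  [ A    0  ] [ lambda ] = [ b ]

Solving the linear system:
  x*      = (0.1538, 0.2308)
  lambda* = (-0.3846)
  f(x*)   = 0.1923

x* = (0.1538, 0.2308), lambda* = (-0.3846)


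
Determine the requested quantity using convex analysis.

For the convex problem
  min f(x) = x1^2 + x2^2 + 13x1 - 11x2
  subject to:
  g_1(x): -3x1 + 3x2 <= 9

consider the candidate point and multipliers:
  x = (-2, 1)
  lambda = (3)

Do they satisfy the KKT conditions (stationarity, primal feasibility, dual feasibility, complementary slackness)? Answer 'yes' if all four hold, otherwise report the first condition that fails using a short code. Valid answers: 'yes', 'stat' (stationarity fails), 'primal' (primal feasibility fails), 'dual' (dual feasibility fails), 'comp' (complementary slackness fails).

Gradient of f: grad f(x) = Q x + c = (9, -9)
Constraint values g_i(x) = a_i^T x - b_i:
  g_1((-2, 1)) = 0
Stationarity residual: grad f(x) + sum_i lambda_i a_i = (0, 0)
  -> stationarity OK
Primal feasibility (all g_i <= 0): OK
Dual feasibility (all lambda_i >= 0): OK
Complementary slackness (lambda_i * g_i(x) = 0 for all i): OK

Verdict: yes, KKT holds.

yes


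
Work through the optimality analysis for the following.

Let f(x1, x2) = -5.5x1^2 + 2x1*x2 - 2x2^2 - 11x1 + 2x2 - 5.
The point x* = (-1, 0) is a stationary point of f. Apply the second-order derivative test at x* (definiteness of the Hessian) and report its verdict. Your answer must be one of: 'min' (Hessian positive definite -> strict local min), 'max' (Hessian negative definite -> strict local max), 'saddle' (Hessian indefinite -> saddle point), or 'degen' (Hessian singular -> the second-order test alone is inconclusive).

Compute the Hessian H = grad^2 f:
  H = [[-11, 2], [2, -4]]
Verify stationarity: grad f(x*) = H x* + g = (0, 0).
Eigenvalues of H: -11.5311, -3.4689.
Both eigenvalues < 0, so H is negative definite -> x* is a strict local max.

max


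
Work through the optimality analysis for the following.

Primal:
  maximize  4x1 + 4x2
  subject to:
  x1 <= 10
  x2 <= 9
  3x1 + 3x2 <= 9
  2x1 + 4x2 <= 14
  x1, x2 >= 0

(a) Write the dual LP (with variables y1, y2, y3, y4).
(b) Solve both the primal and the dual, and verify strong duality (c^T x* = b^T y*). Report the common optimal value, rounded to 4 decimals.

The standard primal-dual pair for 'max c^T x s.t. A x <= b, x >= 0' is:
  Dual:  min b^T y  s.t.  A^T y >= c,  y >= 0.

So the dual LP is:
  minimize  10y1 + 9y2 + 9y3 + 14y4
  subject to:
    y1 + 3y3 + 2y4 >= 4
    y2 + 3y3 + 4y4 >= 4
    y1, y2, y3, y4 >= 0

Solving the primal: x* = (3, 0).
  primal value c^T x* = 12.
Solving the dual: y* = (0, 0, 1.3333, 0).
  dual value b^T y* = 12.
Strong duality: c^T x* = b^T y*. Confirmed.

12
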